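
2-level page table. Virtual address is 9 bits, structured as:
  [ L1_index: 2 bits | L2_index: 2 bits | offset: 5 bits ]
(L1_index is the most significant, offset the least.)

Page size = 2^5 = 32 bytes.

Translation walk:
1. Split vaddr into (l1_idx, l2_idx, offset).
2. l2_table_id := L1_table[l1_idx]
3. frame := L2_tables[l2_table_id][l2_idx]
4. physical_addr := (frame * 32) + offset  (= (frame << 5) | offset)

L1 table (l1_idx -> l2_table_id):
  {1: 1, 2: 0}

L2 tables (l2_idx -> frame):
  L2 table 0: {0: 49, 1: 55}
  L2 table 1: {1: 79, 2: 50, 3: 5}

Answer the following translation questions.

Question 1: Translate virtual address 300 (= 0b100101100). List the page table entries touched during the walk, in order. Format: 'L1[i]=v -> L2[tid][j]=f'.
vaddr = 300 = 0b100101100
Split: l1_idx=2, l2_idx=1, offset=12

Answer: L1[2]=0 -> L2[0][1]=55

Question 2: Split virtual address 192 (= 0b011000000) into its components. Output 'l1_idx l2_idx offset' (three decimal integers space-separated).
Answer: 1 2 0

Derivation:
vaddr = 192 = 0b011000000
  top 2 bits -> l1_idx = 1
  next 2 bits -> l2_idx = 2
  bottom 5 bits -> offset = 0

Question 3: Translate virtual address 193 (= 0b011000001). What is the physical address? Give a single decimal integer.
vaddr = 193 = 0b011000001
Split: l1_idx=1, l2_idx=2, offset=1
L1[1] = 1
L2[1][2] = 50
paddr = 50 * 32 + 1 = 1601

Answer: 1601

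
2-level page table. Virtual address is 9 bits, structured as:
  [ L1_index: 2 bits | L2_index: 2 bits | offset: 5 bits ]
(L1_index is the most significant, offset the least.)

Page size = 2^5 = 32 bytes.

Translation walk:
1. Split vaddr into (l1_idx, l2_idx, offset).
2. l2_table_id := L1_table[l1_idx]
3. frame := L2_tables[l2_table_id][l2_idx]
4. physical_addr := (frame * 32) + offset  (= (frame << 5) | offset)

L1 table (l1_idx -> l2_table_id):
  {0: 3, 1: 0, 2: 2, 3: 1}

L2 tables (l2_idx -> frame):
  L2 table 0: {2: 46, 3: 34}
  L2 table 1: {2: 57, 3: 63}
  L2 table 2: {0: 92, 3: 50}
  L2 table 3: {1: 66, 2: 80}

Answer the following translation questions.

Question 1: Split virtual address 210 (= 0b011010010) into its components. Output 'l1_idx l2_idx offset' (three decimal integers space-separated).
vaddr = 210 = 0b011010010
  top 2 bits -> l1_idx = 1
  next 2 bits -> l2_idx = 2
  bottom 5 bits -> offset = 18

Answer: 1 2 18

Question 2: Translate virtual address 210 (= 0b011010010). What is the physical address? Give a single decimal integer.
Answer: 1490

Derivation:
vaddr = 210 = 0b011010010
Split: l1_idx=1, l2_idx=2, offset=18
L1[1] = 0
L2[0][2] = 46
paddr = 46 * 32 + 18 = 1490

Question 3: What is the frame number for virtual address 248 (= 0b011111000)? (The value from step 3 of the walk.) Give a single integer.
Answer: 34

Derivation:
vaddr = 248: l1_idx=1, l2_idx=3
L1[1] = 0; L2[0][3] = 34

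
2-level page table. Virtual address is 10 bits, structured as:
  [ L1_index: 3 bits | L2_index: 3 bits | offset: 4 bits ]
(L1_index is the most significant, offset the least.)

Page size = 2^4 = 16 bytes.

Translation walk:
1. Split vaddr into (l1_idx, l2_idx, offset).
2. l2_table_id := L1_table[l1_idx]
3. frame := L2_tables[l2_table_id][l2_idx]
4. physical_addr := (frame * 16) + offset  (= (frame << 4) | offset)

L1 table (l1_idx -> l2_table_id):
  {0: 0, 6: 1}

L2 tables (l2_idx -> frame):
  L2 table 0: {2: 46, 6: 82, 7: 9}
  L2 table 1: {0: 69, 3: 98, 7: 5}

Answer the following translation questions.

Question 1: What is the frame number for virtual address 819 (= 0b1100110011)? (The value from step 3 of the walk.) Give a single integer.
Answer: 98

Derivation:
vaddr = 819: l1_idx=6, l2_idx=3
L1[6] = 1; L2[1][3] = 98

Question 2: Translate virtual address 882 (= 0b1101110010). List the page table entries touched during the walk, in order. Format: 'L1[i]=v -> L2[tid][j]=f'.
vaddr = 882 = 0b1101110010
Split: l1_idx=6, l2_idx=7, offset=2

Answer: L1[6]=1 -> L2[1][7]=5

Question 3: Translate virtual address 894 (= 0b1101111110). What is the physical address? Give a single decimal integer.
vaddr = 894 = 0b1101111110
Split: l1_idx=6, l2_idx=7, offset=14
L1[6] = 1
L2[1][7] = 5
paddr = 5 * 16 + 14 = 94

Answer: 94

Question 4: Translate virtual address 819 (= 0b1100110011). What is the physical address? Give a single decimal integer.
Answer: 1571

Derivation:
vaddr = 819 = 0b1100110011
Split: l1_idx=6, l2_idx=3, offset=3
L1[6] = 1
L2[1][3] = 98
paddr = 98 * 16 + 3 = 1571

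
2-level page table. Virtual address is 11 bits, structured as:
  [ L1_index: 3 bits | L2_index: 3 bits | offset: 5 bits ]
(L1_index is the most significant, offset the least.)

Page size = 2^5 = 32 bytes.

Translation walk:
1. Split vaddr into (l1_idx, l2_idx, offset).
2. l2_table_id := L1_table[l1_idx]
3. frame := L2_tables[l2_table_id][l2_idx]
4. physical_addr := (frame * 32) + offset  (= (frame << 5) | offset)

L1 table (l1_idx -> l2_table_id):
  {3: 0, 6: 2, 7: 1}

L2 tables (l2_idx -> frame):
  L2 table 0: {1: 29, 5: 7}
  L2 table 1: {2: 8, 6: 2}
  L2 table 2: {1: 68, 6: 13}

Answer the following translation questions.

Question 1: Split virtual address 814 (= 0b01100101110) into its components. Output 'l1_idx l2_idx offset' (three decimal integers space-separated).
Answer: 3 1 14

Derivation:
vaddr = 814 = 0b01100101110
  top 3 bits -> l1_idx = 3
  next 3 bits -> l2_idx = 1
  bottom 5 bits -> offset = 14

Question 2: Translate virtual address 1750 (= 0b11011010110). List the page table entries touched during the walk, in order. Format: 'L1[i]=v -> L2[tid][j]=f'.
Answer: L1[6]=2 -> L2[2][6]=13

Derivation:
vaddr = 1750 = 0b11011010110
Split: l1_idx=6, l2_idx=6, offset=22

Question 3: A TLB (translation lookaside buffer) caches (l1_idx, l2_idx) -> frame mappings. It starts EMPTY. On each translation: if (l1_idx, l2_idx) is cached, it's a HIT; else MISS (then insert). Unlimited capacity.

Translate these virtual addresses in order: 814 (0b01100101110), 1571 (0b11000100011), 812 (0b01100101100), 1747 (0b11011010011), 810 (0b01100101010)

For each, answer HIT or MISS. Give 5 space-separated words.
Answer: MISS MISS HIT MISS HIT

Derivation:
vaddr=814: (3,1) not in TLB -> MISS, insert
vaddr=1571: (6,1) not in TLB -> MISS, insert
vaddr=812: (3,1) in TLB -> HIT
vaddr=1747: (6,6) not in TLB -> MISS, insert
vaddr=810: (3,1) in TLB -> HIT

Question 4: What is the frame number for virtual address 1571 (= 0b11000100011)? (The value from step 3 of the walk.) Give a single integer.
Answer: 68

Derivation:
vaddr = 1571: l1_idx=6, l2_idx=1
L1[6] = 2; L2[2][1] = 68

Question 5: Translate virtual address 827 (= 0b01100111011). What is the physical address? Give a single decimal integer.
vaddr = 827 = 0b01100111011
Split: l1_idx=3, l2_idx=1, offset=27
L1[3] = 0
L2[0][1] = 29
paddr = 29 * 32 + 27 = 955

Answer: 955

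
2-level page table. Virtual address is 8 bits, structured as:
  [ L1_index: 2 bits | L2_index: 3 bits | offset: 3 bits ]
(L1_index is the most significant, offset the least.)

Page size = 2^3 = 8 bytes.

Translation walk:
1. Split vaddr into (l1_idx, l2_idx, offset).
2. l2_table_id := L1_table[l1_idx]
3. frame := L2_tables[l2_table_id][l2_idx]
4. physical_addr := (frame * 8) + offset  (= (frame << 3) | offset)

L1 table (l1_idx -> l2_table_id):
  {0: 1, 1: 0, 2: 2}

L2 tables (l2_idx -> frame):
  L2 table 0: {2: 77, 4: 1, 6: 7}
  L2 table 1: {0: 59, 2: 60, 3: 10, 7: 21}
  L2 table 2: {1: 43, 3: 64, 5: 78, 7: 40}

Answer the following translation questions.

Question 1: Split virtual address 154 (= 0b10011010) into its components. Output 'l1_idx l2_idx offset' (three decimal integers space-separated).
Answer: 2 3 2

Derivation:
vaddr = 154 = 0b10011010
  top 2 bits -> l1_idx = 2
  next 3 bits -> l2_idx = 3
  bottom 3 bits -> offset = 2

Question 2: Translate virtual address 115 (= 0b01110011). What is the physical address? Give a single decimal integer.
vaddr = 115 = 0b01110011
Split: l1_idx=1, l2_idx=6, offset=3
L1[1] = 0
L2[0][6] = 7
paddr = 7 * 8 + 3 = 59

Answer: 59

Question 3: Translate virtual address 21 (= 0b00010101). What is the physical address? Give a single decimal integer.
Answer: 485

Derivation:
vaddr = 21 = 0b00010101
Split: l1_idx=0, l2_idx=2, offset=5
L1[0] = 1
L2[1][2] = 60
paddr = 60 * 8 + 5 = 485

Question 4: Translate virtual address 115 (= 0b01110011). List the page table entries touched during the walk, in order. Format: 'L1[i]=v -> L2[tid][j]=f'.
vaddr = 115 = 0b01110011
Split: l1_idx=1, l2_idx=6, offset=3

Answer: L1[1]=0 -> L2[0][6]=7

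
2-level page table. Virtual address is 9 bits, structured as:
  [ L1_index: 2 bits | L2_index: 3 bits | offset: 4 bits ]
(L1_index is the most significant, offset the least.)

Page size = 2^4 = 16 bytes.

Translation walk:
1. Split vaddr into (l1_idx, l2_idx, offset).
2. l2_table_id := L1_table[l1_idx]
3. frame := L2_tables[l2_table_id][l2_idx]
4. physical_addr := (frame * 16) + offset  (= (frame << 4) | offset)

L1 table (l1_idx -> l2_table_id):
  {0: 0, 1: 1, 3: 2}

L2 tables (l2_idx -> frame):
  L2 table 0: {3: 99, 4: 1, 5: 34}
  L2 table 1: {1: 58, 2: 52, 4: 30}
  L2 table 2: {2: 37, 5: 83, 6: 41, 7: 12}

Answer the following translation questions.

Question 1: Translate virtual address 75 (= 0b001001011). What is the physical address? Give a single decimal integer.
vaddr = 75 = 0b001001011
Split: l1_idx=0, l2_idx=4, offset=11
L1[0] = 0
L2[0][4] = 1
paddr = 1 * 16 + 11 = 27

Answer: 27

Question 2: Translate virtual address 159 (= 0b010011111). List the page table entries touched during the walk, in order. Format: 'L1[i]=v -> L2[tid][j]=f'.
Answer: L1[1]=1 -> L2[1][1]=58

Derivation:
vaddr = 159 = 0b010011111
Split: l1_idx=1, l2_idx=1, offset=15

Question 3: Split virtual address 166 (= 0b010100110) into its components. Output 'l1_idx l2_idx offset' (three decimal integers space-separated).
vaddr = 166 = 0b010100110
  top 2 bits -> l1_idx = 1
  next 3 bits -> l2_idx = 2
  bottom 4 bits -> offset = 6

Answer: 1 2 6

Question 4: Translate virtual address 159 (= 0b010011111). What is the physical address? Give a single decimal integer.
vaddr = 159 = 0b010011111
Split: l1_idx=1, l2_idx=1, offset=15
L1[1] = 1
L2[1][1] = 58
paddr = 58 * 16 + 15 = 943

Answer: 943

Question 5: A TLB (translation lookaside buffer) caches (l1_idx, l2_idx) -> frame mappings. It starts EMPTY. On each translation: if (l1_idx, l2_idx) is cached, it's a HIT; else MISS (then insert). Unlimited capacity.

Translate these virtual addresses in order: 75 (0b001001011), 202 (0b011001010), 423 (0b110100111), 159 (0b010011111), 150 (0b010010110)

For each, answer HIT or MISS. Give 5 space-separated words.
Answer: MISS MISS MISS MISS HIT

Derivation:
vaddr=75: (0,4) not in TLB -> MISS, insert
vaddr=202: (1,4) not in TLB -> MISS, insert
vaddr=423: (3,2) not in TLB -> MISS, insert
vaddr=159: (1,1) not in TLB -> MISS, insert
vaddr=150: (1,1) in TLB -> HIT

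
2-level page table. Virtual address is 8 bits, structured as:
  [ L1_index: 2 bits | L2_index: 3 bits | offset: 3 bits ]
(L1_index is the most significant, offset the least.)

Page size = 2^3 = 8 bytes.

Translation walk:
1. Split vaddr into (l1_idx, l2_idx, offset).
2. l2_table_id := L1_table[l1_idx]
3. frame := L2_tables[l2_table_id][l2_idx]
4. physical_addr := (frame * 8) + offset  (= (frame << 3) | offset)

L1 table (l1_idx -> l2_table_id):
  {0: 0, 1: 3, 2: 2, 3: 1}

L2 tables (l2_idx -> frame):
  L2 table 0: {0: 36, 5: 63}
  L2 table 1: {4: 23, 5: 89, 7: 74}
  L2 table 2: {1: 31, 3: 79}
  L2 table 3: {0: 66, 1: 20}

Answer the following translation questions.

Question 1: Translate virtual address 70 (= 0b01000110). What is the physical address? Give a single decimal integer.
Answer: 534

Derivation:
vaddr = 70 = 0b01000110
Split: l1_idx=1, l2_idx=0, offset=6
L1[1] = 3
L2[3][0] = 66
paddr = 66 * 8 + 6 = 534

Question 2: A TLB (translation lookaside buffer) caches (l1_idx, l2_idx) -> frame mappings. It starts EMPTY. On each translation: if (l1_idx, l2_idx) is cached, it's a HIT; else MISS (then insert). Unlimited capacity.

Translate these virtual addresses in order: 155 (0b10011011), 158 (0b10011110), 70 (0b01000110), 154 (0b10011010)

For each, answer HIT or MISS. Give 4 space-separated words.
Answer: MISS HIT MISS HIT

Derivation:
vaddr=155: (2,3) not in TLB -> MISS, insert
vaddr=158: (2,3) in TLB -> HIT
vaddr=70: (1,0) not in TLB -> MISS, insert
vaddr=154: (2,3) in TLB -> HIT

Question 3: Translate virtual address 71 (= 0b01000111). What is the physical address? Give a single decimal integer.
vaddr = 71 = 0b01000111
Split: l1_idx=1, l2_idx=0, offset=7
L1[1] = 3
L2[3][0] = 66
paddr = 66 * 8 + 7 = 535

Answer: 535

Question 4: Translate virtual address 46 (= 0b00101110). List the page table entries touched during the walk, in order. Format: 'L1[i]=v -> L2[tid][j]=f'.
vaddr = 46 = 0b00101110
Split: l1_idx=0, l2_idx=5, offset=6

Answer: L1[0]=0 -> L2[0][5]=63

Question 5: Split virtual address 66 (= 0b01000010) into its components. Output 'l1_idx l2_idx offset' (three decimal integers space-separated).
Answer: 1 0 2

Derivation:
vaddr = 66 = 0b01000010
  top 2 bits -> l1_idx = 1
  next 3 bits -> l2_idx = 0
  bottom 3 bits -> offset = 2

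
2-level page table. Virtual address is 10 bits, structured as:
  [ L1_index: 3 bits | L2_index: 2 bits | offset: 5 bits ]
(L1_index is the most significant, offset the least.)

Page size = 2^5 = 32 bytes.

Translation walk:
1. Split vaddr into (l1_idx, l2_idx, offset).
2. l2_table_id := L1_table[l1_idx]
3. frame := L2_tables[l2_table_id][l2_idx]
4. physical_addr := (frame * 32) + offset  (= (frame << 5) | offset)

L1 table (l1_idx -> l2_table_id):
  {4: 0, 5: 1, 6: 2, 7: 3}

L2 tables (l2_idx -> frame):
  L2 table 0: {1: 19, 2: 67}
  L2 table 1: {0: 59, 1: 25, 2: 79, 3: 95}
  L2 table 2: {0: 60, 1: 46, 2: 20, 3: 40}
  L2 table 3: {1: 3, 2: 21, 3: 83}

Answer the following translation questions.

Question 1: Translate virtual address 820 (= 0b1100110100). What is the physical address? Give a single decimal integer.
Answer: 1492

Derivation:
vaddr = 820 = 0b1100110100
Split: l1_idx=6, l2_idx=1, offset=20
L1[6] = 2
L2[2][1] = 46
paddr = 46 * 32 + 20 = 1492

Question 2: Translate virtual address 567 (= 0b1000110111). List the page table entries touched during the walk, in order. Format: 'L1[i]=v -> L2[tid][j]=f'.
vaddr = 567 = 0b1000110111
Split: l1_idx=4, l2_idx=1, offset=23

Answer: L1[4]=0 -> L2[0][1]=19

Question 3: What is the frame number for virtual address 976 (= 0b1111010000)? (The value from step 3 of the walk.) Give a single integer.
vaddr = 976: l1_idx=7, l2_idx=2
L1[7] = 3; L2[3][2] = 21

Answer: 21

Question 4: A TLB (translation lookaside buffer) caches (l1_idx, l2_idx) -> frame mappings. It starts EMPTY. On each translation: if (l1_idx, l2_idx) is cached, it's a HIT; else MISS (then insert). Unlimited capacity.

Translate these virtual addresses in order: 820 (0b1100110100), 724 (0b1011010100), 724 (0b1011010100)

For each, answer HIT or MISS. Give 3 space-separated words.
vaddr=820: (6,1) not in TLB -> MISS, insert
vaddr=724: (5,2) not in TLB -> MISS, insert
vaddr=724: (5,2) in TLB -> HIT

Answer: MISS MISS HIT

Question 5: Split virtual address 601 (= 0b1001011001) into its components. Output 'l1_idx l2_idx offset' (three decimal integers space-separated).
Answer: 4 2 25

Derivation:
vaddr = 601 = 0b1001011001
  top 3 bits -> l1_idx = 4
  next 2 bits -> l2_idx = 2
  bottom 5 bits -> offset = 25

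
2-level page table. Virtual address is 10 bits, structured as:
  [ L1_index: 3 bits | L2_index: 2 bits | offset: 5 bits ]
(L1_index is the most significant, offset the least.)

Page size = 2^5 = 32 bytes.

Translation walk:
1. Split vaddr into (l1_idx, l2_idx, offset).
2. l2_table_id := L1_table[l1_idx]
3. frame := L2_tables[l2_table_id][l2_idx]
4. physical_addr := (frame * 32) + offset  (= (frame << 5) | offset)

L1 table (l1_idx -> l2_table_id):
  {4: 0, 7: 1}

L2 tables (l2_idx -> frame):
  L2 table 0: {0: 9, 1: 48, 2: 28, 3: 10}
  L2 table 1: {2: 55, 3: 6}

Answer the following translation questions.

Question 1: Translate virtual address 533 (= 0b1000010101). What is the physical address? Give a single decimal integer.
Answer: 309

Derivation:
vaddr = 533 = 0b1000010101
Split: l1_idx=4, l2_idx=0, offset=21
L1[4] = 0
L2[0][0] = 9
paddr = 9 * 32 + 21 = 309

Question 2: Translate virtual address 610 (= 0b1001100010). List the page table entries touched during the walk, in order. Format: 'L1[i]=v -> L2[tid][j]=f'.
vaddr = 610 = 0b1001100010
Split: l1_idx=4, l2_idx=3, offset=2

Answer: L1[4]=0 -> L2[0][3]=10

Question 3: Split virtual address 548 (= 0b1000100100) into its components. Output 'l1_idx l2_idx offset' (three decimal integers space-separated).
vaddr = 548 = 0b1000100100
  top 3 bits -> l1_idx = 4
  next 2 bits -> l2_idx = 1
  bottom 5 bits -> offset = 4

Answer: 4 1 4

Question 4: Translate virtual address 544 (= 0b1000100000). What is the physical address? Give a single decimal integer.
vaddr = 544 = 0b1000100000
Split: l1_idx=4, l2_idx=1, offset=0
L1[4] = 0
L2[0][1] = 48
paddr = 48 * 32 + 0 = 1536

Answer: 1536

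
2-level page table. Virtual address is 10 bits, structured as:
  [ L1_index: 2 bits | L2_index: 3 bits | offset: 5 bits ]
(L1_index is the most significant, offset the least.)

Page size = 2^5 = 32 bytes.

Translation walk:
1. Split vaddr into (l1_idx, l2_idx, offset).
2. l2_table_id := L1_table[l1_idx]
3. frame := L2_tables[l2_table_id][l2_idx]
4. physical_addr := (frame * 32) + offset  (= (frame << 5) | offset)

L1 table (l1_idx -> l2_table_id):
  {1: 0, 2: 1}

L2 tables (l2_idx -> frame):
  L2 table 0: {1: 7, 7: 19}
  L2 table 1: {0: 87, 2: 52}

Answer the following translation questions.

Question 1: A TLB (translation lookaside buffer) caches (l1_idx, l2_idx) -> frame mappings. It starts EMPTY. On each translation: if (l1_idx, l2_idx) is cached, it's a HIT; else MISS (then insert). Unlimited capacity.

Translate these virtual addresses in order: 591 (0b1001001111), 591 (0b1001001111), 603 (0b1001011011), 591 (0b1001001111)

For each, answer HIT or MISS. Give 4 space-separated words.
vaddr=591: (2,2) not in TLB -> MISS, insert
vaddr=591: (2,2) in TLB -> HIT
vaddr=603: (2,2) in TLB -> HIT
vaddr=591: (2,2) in TLB -> HIT

Answer: MISS HIT HIT HIT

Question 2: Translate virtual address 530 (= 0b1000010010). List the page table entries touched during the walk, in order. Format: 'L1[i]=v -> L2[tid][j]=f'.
Answer: L1[2]=1 -> L2[1][0]=87

Derivation:
vaddr = 530 = 0b1000010010
Split: l1_idx=2, l2_idx=0, offset=18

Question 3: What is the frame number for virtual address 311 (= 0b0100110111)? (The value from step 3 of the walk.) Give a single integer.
Answer: 7

Derivation:
vaddr = 311: l1_idx=1, l2_idx=1
L1[1] = 0; L2[0][1] = 7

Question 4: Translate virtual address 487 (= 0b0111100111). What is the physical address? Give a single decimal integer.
vaddr = 487 = 0b0111100111
Split: l1_idx=1, l2_idx=7, offset=7
L1[1] = 0
L2[0][7] = 19
paddr = 19 * 32 + 7 = 615

Answer: 615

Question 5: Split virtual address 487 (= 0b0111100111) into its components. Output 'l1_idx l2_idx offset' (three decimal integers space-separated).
vaddr = 487 = 0b0111100111
  top 2 bits -> l1_idx = 1
  next 3 bits -> l2_idx = 7
  bottom 5 bits -> offset = 7

Answer: 1 7 7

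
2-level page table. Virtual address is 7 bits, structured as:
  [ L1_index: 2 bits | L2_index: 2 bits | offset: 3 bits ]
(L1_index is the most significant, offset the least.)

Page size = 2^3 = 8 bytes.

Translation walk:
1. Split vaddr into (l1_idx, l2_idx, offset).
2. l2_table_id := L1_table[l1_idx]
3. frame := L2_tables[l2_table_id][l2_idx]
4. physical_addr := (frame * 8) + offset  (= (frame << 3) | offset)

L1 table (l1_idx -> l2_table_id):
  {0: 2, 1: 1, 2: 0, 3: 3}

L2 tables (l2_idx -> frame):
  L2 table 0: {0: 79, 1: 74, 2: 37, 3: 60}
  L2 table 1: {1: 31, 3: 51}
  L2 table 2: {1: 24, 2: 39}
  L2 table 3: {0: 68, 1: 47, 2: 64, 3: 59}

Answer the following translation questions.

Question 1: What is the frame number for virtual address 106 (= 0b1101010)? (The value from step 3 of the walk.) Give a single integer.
vaddr = 106: l1_idx=3, l2_idx=1
L1[3] = 3; L2[3][1] = 47

Answer: 47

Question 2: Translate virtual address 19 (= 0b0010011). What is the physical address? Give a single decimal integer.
Answer: 315

Derivation:
vaddr = 19 = 0b0010011
Split: l1_idx=0, l2_idx=2, offset=3
L1[0] = 2
L2[2][2] = 39
paddr = 39 * 8 + 3 = 315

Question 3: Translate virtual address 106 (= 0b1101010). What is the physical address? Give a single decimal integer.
vaddr = 106 = 0b1101010
Split: l1_idx=3, l2_idx=1, offset=2
L1[3] = 3
L2[3][1] = 47
paddr = 47 * 8 + 2 = 378

Answer: 378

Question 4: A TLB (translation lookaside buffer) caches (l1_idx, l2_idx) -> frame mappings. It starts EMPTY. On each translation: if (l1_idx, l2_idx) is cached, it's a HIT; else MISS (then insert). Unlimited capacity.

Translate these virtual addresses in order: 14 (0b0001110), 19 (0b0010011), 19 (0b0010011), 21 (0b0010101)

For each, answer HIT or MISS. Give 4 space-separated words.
Answer: MISS MISS HIT HIT

Derivation:
vaddr=14: (0,1) not in TLB -> MISS, insert
vaddr=19: (0,2) not in TLB -> MISS, insert
vaddr=19: (0,2) in TLB -> HIT
vaddr=21: (0,2) in TLB -> HIT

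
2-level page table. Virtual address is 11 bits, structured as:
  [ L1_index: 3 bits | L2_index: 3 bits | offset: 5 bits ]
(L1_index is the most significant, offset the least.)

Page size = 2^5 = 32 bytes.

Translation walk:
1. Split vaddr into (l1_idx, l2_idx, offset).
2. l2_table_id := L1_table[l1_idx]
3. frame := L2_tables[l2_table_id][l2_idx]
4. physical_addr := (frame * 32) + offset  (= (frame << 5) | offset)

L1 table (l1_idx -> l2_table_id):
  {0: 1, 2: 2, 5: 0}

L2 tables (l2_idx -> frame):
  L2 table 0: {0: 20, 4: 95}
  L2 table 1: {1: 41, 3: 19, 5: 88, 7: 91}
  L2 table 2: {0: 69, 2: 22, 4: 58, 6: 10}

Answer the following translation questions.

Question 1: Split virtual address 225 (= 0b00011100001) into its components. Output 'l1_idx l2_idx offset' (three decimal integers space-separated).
Answer: 0 7 1

Derivation:
vaddr = 225 = 0b00011100001
  top 3 bits -> l1_idx = 0
  next 3 bits -> l2_idx = 7
  bottom 5 bits -> offset = 1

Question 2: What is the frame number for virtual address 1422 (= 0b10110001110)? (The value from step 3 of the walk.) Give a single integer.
vaddr = 1422: l1_idx=5, l2_idx=4
L1[5] = 0; L2[0][4] = 95

Answer: 95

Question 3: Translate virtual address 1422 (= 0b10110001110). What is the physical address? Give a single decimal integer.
Answer: 3054

Derivation:
vaddr = 1422 = 0b10110001110
Split: l1_idx=5, l2_idx=4, offset=14
L1[5] = 0
L2[0][4] = 95
paddr = 95 * 32 + 14 = 3054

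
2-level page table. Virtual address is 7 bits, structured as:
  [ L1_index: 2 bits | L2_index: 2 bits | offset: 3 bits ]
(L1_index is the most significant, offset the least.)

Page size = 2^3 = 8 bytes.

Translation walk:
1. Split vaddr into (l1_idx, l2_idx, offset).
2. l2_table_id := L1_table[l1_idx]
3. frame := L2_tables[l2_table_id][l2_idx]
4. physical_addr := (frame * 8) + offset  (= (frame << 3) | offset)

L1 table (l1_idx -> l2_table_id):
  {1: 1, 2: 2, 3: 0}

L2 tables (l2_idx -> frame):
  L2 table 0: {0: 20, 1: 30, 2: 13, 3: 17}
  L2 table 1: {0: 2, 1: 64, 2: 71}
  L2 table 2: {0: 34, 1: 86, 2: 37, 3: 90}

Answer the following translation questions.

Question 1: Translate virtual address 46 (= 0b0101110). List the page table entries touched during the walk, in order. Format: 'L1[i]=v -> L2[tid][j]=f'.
Answer: L1[1]=1 -> L2[1][1]=64

Derivation:
vaddr = 46 = 0b0101110
Split: l1_idx=1, l2_idx=1, offset=6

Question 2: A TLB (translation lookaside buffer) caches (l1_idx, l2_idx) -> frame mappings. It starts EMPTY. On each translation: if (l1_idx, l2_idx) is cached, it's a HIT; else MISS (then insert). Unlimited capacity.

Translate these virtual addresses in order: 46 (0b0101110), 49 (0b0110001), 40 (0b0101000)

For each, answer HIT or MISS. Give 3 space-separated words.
Answer: MISS MISS HIT

Derivation:
vaddr=46: (1,1) not in TLB -> MISS, insert
vaddr=49: (1,2) not in TLB -> MISS, insert
vaddr=40: (1,1) in TLB -> HIT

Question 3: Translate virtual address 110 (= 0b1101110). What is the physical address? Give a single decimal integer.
Answer: 246

Derivation:
vaddr = 110 = 0b1101110
Split: l1_idx=3, l2_idx=1, offset=6
L1[3] = 0
L2[0][1] = 30
paddr = 30 * 8 + 6 = 246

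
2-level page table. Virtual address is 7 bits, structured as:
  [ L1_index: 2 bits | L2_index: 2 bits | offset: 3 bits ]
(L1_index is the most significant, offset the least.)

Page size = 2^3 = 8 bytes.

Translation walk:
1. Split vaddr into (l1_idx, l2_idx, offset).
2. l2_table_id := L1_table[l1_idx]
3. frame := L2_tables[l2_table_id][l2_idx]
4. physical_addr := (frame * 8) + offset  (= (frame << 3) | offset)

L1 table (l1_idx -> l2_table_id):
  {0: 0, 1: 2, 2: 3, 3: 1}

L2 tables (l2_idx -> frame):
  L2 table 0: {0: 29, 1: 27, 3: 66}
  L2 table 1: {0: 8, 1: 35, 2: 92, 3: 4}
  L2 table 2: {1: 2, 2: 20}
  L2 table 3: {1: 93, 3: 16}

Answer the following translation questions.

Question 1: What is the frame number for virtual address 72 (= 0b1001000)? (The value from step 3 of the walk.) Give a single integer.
vaddr = 72: l1_idx=2, l2_idx=1
L1[2] = 3; L2[3][1] = 93

Answer: 93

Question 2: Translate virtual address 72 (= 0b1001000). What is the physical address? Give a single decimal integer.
Answer: 744

Derivation:
vaddr = 72 = 0b1001000
Split: l1_idx=2, l2_idx=1, offset=0
L1[2] = 3
L2[3][1] = 93
paddr = 93 * 8 + 0 = 744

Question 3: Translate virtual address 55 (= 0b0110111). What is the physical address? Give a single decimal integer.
Answer: 167

Derivation:
vaddr = 55 = 0b0110111
Split: l1_idx=1, l2_idx=2, offset=7
L1[1] = 2
L2[2][2] = 20
paddr = 20 * 8 + 7 = 167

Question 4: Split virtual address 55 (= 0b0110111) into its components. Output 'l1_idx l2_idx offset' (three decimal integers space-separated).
vaddr = 55 = 0b0110111
  top 2 bits -> l1_idx = 1
  next 2 bits -> l2_idx = 2
  bottom 3 bits -> offset = 7

Answer: 1 2 7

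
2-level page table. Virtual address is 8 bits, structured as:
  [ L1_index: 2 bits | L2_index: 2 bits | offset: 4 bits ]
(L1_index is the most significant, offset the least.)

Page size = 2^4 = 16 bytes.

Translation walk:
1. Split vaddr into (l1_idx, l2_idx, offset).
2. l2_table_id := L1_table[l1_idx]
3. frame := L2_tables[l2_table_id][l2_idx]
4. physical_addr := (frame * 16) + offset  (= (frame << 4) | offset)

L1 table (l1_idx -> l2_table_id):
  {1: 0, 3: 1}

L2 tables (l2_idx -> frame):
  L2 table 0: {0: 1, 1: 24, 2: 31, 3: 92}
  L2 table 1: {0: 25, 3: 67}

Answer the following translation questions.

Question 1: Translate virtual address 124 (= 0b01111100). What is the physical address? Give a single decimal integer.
vaddr = 124 = 0b01111100
Split: l1_idx=1, l2_idx=3, offset=12
L1[1] = 0
L2[0][3] = 92
paddr = 92 * 16 + 12 = 1484

Answer: 1484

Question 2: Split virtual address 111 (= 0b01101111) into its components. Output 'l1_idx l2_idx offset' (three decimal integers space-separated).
vaddr = 111 = 0b01101111
  top 2 bits -> l1_idx = 1
  next 2 bits -> l2_idx = 2
  bottom 4 bits -> offset = 15

Answer: 1 2 15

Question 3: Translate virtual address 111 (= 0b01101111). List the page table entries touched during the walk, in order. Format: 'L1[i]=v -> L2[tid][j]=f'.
Answer: L1[1]=0 -> L2[0][2]=31

Derivation:
vaddr = 111 = 0b01101111
Split: l1_idx=1, l2_idx=2, offset=15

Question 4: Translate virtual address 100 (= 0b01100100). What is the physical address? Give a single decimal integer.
vaddr = 100 = 0b01100100
Split: l1_idx=1, l2_idx=2, offset=4
L1[1] = 0
L2[0][2] = 31
paddr = 31 * 16 + 4 = 500

Answer: 500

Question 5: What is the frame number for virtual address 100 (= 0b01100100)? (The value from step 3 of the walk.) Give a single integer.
vaddr = 100: l1_idx=1, l2_idx=2
L1[1] = 0; L2[0][2] = 31

Answer: 31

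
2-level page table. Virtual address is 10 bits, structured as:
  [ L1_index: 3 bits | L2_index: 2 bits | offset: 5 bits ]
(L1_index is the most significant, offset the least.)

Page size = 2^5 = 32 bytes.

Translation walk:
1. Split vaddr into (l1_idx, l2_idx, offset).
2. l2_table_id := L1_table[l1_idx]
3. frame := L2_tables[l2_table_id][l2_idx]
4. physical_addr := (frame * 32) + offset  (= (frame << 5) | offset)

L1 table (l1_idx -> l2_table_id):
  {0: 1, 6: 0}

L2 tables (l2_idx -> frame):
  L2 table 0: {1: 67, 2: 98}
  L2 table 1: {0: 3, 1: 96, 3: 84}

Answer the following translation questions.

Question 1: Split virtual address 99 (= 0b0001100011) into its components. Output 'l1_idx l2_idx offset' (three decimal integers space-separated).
vaddr = 99 = 0b0001100011
  top 3 bits -> l1_idx = 0
  next 2 bits -> l2_idx = 3
  bottom 5 bits -> offset = 3

Answer: 0 3 3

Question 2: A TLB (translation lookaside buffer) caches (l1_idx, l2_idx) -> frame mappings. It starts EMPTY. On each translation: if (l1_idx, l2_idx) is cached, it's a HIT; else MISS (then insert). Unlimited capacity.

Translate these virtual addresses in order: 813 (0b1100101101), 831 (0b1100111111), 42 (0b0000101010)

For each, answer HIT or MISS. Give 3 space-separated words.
vaddr=813: (6,1) not in TLB -> MISS, insert
vaddr=831: (6,1) in TLB -> HIT
vaddr=42: (0,1) not in TLB -> MISS, insert

Answer: MISS HIT MISS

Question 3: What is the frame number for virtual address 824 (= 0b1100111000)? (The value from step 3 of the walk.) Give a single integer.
vaddr = 824: l1_idx=6, l2_idx=1
L1[6] = 0; L2[0][1] = 67

Answer: 67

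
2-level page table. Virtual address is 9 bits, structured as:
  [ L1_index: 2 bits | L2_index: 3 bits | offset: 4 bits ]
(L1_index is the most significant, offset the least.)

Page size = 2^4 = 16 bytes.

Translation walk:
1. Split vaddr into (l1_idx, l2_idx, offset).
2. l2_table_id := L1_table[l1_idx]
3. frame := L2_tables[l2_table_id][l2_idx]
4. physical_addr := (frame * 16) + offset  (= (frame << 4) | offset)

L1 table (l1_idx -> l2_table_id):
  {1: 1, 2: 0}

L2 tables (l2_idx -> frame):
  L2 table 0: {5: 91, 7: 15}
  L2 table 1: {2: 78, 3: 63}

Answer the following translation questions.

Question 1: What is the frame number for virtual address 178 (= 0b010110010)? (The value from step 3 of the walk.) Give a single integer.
Answer: 63

Derivation:
vaddr = 178: l1_idx=1, l2_idx=3
L1[1] = 1; L2[1][3] = 63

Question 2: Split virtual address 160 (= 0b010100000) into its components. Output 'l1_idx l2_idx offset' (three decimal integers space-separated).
Answer: 1 2 0

Derivation:
vaddr = 160 = 0b010100000
  top 2 bits -> l1_idx = 1
  next 3 bits -> l2_idx = 2
  bottom 4 bits -> offset = 0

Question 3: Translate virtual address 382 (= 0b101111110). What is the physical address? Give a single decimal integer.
vaddr = 382 = 0b101111110
Split: l1_idx=2, l2_idx=7, offset=14
L1[2] = 0
L2[0][7] = 15
paddr = 15 * 16 + 14 = 254

Answer: 254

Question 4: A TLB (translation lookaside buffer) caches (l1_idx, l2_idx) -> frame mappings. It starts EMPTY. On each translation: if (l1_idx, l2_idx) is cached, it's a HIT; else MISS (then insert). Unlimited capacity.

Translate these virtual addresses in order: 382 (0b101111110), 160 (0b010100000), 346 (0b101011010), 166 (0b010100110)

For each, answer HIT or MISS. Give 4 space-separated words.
Answer: MISS MISS MISS HIT

Derivation:
vaddr=382: (2,7) not in TLB -> MISS, insert
vaddr=160: (1,2) not in TLB -> MISS, insert
vaddr=346: (2,5) not in TLB -> MISS, insert
vaddr=166: (1,2) in TLB -> HIT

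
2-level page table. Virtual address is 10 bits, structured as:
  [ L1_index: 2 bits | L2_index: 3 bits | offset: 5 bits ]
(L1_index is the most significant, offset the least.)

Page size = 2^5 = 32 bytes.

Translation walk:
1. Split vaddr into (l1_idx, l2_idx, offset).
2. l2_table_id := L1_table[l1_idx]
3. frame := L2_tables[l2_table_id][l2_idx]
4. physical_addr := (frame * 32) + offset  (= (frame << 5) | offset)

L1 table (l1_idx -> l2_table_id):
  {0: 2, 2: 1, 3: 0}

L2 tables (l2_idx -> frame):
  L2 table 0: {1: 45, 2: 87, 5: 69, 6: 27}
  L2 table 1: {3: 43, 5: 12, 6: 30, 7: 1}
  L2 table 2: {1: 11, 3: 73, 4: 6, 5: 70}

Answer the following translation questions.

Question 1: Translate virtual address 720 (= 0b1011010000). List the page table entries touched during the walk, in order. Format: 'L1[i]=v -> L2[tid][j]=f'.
vaddr = 720 = 0b1011010000
Split: l1_idx=2, l2_idx=6, offset=16

Answer: L1[2]=1 -> L2[1][6]=30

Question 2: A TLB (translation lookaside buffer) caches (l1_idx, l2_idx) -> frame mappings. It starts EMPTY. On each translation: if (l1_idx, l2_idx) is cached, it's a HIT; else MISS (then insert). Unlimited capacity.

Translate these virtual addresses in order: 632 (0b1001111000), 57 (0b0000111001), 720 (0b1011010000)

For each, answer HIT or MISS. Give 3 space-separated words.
vaddr=632: (2,3) not in TLB -> MISS, insert
vaddr=57: (0,1) not in TLB -> MISS, insert
vaddr=720: (2,6) not in TLB -> MISS, insert

Answer: MISS MISS MISS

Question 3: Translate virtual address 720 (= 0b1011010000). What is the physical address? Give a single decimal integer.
vaddr = 720 = 0b1011010000
Split: l1_idx=2, l2_idx=6, offset=16
L1[2] = 1
L2[1][6] = 30
paddr = 30 * 32 + 16 = 976

Answer: 976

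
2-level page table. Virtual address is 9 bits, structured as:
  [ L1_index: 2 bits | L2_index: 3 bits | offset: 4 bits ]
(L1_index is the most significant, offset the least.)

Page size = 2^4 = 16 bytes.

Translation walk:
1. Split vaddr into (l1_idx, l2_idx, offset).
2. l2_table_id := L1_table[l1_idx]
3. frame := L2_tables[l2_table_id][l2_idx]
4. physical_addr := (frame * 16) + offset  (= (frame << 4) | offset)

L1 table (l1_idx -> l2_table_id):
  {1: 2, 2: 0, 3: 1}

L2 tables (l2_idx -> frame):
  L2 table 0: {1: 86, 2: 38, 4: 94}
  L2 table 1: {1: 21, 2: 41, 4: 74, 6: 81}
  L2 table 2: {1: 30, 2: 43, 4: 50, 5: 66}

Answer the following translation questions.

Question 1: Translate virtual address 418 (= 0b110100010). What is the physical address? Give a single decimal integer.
vaddr = 418 = 0b110100010
Split: l1_idx=3, l2_idx=2, offset=2
L1[3] = 1
L2[1][2] = 41
paddr = 41 * 16 + 2 = 658

Answer: 658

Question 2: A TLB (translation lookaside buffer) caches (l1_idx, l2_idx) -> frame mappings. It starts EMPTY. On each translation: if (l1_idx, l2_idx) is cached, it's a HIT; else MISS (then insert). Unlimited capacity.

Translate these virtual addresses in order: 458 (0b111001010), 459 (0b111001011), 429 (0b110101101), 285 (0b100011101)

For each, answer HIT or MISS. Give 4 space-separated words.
vaddr=458: (3,4) not in TLB -> MISS, insert
vaddr=459: (3,4) in TLB -> HIT
vaddr=429: (3,2) not in TLB -> MISS, insert
vaddr=285: (2,1) not in TLB -> MISS, insert

Answer: MISS HIT MISS MISS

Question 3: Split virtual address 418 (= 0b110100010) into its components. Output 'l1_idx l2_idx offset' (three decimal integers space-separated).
vaddr = 418 = 0b110100010
  top 2 bits -> l1_idx = 3
  next 3 bits -> l2_idx = 2
  bottom 4 bits -> offset = 2

Answer: 3 2 2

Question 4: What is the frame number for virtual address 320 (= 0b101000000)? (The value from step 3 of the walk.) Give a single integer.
Answer: 94

Derivation:
vaddr = 320: l1_idx=2, l2_idx=4
L1[2] = 0; L2[0][4] = 94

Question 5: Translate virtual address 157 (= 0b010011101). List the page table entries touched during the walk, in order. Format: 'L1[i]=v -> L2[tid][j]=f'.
vaddr = 157 = 0b010011101
Split: l1_idx=1, l2_idx=1, offset=13

Answer: L1[1]=2 -> L2[2][1]=30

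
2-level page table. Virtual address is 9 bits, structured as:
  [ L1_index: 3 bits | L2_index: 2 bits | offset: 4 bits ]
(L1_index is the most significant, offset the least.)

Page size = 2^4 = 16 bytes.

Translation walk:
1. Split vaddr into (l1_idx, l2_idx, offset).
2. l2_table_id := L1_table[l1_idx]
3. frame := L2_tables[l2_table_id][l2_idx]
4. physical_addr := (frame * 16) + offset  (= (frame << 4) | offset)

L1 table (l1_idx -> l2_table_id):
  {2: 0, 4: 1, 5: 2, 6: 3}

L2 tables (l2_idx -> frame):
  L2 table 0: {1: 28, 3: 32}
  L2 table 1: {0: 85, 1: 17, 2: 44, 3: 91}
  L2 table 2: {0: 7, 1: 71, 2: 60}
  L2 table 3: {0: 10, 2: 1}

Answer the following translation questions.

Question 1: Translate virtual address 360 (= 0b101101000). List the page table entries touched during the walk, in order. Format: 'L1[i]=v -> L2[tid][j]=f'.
vaddr = 360 = 0b101101000
Split: l1_idx=5, l2_idx=2, offset=8

Answer: L1[5]=2 -> L2[2][2]=60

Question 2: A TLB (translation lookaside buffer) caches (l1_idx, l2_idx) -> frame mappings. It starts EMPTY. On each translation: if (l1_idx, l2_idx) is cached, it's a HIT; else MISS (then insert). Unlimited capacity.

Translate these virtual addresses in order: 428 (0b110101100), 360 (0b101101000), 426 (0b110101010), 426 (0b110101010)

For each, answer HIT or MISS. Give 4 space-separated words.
Answer: MISS MISS HIT HIT

Derivation:
vaddr=428: (6,2) not in TLB -> MISS, insert
vaddr=360: (5,2) not in TLB -> MISS, insert
vaddr=426: (6,2) in TLB -> HIT
vaddr=426: (6,2) in TLB -> HIT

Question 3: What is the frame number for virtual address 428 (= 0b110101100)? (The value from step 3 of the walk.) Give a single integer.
Answer: 1

Derivation:
vaddr = 428: l1_idx=6, l2_idx=2
L1[6] = 3; L2[3][2] = 1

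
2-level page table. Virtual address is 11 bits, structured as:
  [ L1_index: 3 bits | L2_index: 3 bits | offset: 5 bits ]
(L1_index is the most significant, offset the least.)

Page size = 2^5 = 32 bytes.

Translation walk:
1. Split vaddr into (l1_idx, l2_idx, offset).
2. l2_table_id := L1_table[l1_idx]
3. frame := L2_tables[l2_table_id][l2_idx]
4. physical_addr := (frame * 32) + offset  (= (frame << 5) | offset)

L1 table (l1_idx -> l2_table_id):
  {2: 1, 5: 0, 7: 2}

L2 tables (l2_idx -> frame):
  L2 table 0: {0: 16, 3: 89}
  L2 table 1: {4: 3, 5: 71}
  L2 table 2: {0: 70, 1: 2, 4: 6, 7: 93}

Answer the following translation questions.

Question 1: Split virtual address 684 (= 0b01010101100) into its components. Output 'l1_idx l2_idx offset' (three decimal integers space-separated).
vaddr = 684 = 0b01010101100
  top 3 bits -> l1_idx = 2
  next 3 bits -> l2_idx = 5
  bottom 5 bits -> offset = 12

Answer: 2 5 12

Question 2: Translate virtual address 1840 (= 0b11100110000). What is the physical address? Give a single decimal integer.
Answer: 80

Derivation:
vaddr = 1840 = 0b11100110000
Split: l1_idx=7, l2_idx=1, offset=16
L1[7] = 2
L2[2][1] = 2
paddr = 2 * 32 + 16 = 80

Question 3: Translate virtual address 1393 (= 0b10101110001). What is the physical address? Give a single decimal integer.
vaddr = 1393 = 0b10101110001
Split: l1_idx=5, l2_idx=3, offset=17
L1[5] = 0
L2[0][3] = 89
paddr = 89 * 32 + 17 = 2865

Answer: 2865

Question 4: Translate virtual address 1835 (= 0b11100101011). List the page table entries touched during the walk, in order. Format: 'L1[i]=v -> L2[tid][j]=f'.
Answer: L1[7]=2 -> L2[2][1]=2

Derivation:
vaddr = 1835 = 0b11100101011
Split: l1_idx=7, l2_idx=1, offset=11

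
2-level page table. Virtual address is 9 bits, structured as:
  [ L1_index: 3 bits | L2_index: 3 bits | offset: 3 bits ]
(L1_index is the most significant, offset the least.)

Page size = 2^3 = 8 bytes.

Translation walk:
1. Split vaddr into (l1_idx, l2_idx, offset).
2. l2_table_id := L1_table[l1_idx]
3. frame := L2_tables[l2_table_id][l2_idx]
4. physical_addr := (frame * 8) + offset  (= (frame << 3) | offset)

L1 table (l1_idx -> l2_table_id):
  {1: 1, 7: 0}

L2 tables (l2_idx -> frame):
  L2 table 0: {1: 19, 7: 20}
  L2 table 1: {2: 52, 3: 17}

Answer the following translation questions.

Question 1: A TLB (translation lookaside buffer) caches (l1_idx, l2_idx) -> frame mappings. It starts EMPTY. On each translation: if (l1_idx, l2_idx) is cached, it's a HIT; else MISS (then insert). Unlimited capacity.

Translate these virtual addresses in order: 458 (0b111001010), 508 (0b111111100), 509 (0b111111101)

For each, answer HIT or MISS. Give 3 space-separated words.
vaddr=458: (7,1) not in TLB -> MISS, insert
vaddr=508: (7,7) not in TLB -> MISS, insert
vaddr=509: (7,7) in TLB -> HIT

Answer: MISS MISS HIT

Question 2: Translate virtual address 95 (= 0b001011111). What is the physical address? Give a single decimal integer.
vaddr = 95 = 0b001011111
Split: l1_idx=1, l2_idx=3, offset=7
L1[1] = 1
L2[1][3] = 17
paddr = 17 * 8 + 7 = 143

Answer: 143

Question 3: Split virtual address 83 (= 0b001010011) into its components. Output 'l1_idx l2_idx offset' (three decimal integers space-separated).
vaddr = 83 = 0b001010011
  top 3 bits -> l1_idx = 1
  next 3 bits -> l2_idx = 2
  bottom 3 bits -> offset = 3

Answer: 1 2 3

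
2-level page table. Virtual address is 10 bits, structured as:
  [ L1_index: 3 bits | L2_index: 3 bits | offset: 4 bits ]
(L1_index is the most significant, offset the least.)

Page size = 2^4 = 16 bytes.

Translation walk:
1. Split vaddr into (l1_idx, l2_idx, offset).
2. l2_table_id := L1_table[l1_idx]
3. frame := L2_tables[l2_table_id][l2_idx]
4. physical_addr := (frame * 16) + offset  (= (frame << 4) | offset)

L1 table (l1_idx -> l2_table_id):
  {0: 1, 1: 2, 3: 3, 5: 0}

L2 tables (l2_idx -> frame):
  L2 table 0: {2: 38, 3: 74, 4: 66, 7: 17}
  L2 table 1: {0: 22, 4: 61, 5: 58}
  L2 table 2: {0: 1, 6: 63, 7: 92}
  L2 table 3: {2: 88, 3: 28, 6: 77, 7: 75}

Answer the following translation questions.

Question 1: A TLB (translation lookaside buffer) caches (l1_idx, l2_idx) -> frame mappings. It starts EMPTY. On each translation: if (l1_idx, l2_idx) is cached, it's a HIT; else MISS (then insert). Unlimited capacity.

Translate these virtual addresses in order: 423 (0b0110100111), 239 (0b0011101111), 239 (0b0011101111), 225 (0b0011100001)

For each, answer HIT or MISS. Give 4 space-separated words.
Answer: MISS MISS HIT HIT

Derivation:
vaddr=423: (3,2) not in TLB -> MISS, insert
vaddr=239: (1,6) not in TLB -> MISS, insert
vaddr=239: (1,6) in TLB -> HIT
vaddr=225: (1,6) in TLB -> HIT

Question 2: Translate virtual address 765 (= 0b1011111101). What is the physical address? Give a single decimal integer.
Answer: 285

Derivation:
vaddr = 765 = 0b1011111101
Split: l1_idx=5, l2_idx=7, offset=13
L1[5] = 0
L2[0][7] = 17
paddr = 17 * 16 + 13 = 285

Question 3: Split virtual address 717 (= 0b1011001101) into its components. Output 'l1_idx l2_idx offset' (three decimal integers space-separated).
vaddr = 717 = 0b1011001101
  top 3 bits -> l1_idx = 5
  next 3 bits -> l2_idx = 4
  bottom 4 bits -> offset = 13

Answer: 5 4 13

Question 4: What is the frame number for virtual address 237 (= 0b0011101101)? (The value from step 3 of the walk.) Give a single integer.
Answer: 63

Derivation:
vaddr = 237: l1_idx=1, l2_idx=6
L1[1] = 2; L2[2][6] = 63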